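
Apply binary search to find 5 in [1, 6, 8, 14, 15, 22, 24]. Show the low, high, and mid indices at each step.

Binary search for 5 in [1, 6, 8, 14, 15, 22, 24]:

lo=0, hi=6, mid=3, arr[mid]=14 -> 14 > 5, search left half
lo=0, hi=2, mid=1, arr[mid]=6 -> 6 > 5, search left half
lo=0, hi=0, mid=0, arr[mid]=1 -> 1 < 5, search right half
lo=1 > hi=0, target 5 not found

Binary search determines that 5 is not in the array after 3 comparisons. The search space was exhausted without finding the target.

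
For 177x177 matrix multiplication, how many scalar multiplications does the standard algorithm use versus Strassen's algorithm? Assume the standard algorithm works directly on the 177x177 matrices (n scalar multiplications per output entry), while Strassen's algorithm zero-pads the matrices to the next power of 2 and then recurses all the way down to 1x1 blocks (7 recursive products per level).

Matrix multiplication for 177x177 matrices:

Strassen's algorithm requires power-of-2 dimensions. Pad 177x177 to 256x256 (next power of 2).

Standard algorithm: 177^3 = 5545233 multiplications
Strassen's algorithm: 7^(log2(256)) = 7^8 = 5764801 multiplications
Difference: 5545233 - 5764801 = -219568 (Strassen uses MORE here due to padding overhead — for small or just-over-power-of-2 n, padding can outweigh the per-level savings)

Standard: 5545233 multiplications (177^3). Strassen: 5764801 multiplications (7^8, after padding to 256x256). Strassen reduces 8 recursive multiplications to 7 at each level.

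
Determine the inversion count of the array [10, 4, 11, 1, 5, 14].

Finding inversions in [10, 4, 11, 1, 5, 14]:

(0, 1): arr[0]=10 > arr[1]=4
(0, 3): arr[0]=10 > arr[3]=1
(0, 4): arr[0]=10 > arr[4]=5
(1, 3): arr[1]=4 > arr[3]=1
(2, 3): arr[2]=11 > arr[3]=1
(2, 4): arr[2]=11 > arr[4]=5

Total inversions: 6

The array has 6 inversion(s): (0,1), (0,3), (0,4), (1,3), (2,3), (2,4). Each pair (i,j) satisfies i < j and arr[i] > arr[j].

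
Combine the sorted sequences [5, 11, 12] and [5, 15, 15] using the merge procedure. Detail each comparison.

Merging process:

Compare 5 vs 5: take 5 from left. Merged: [5]
Compare 11 vs 5: take 5 from right. Merged: [5, 5]
Compare 11 vs 15: take 11 from left. Merged: [5, 5, 11]
Compare 12 vs 15: take 12 from left. Merged: [5, 5, 11, 12]
Append remaining from right: [15, 15]. Merged: [5, 5, 11, 12, 15, 15]

Final merged array: [5, 5, 11, 12, 15, 15]
Total comparisons: 4

The merged array is [5, 5, 11, 12, 15, 15], requiring 4 comparisons. The merge step runs in O(n) time where n is the total number of elements.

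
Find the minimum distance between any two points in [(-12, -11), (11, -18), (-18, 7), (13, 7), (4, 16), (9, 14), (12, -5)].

Computing all pairwise distances among 7 points:

d((-12, -11), (11, -18)) = 24.0416
d((-12, -11), (-18, 7)) = 18.9737
d((-12, -11), (13, 7)) = 30.8058
d((-12, -11), (4, 16)) = 31.3847
d((-12, -11), (9, 14)) = 32.6497
d((-12, -11), (12, -5)) = 24.7386
d((11, -18), (-18, 7)) = 38.2884
d((11, -18), (13, 7)) = 25.0799
d((11, -18), (4, 16)) = 34.7131
d((11, -18), (9, 14)) = 32.0624
d((11, -18), (12, -5)) = 13.0384
d((-18, 7), (13, 7)) = 31.0
d((-18, 7), (4, 16)) = 23.7697
d((-18, 7), (9, 14)) = 27.8927
d((-18, 7), (12, -5)) = 32.311
d((13, 7), (4, 16)) = 12.7279
d((13, 7), (9, 14)) = 8.0623
d((13, 7), (12, -5)) = 12.0416
d((4, 16), (9, 14)) = 5.3852 <-- minimum
d((4, 16), (12, -5)) = 22.4722
d((9, 14), (12, -5)) = 19.2354

Closest pair: (4, 16) and (9, 14) with distance 5.3852

The closest pair is (4, 16) and (9, 14) with Euclidean distance 5.3852. For 7 points, brute-force pairwise comparison is shown above. For large n, the divide-and-conquer algorithm (sort by x, recurse on halves, check the dividing strip) achieves O(n log n).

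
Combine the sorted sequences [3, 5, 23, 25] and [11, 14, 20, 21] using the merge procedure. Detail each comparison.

Merging process:

Compare 3 vs 11: take 3 from left. Merged: [3]
Compare 5 vs 11: take 5 from left. Merged: [3, 5]
Compare 23 vs 11: take 11 from right. Merged: [3, 5, 11]
Compare 23 vs 14: take 14 from right. Merged: [3, 5, 11, 14]
Compare 23 vs 20: take 20 from right. Merged: [3, 5, 11, 14, 20]
Compare 23 vs 21: take 21 from right. Merged: [3, 5, 11, 14, 20, 21]
Append remaining from left: [23, 25]. Merged: [3, 5, 11, 14, 20, 21, 23, 25]

Final merged array: [3, 5, 11, 14, 20, 21, 23, 25]
Total comparisons: 6

The merged array is [3, 5, 11, 14, 20, 21, 23, 25], requiring 6 comparisons. The merge step runs in O(n) time where n is the total number of elements.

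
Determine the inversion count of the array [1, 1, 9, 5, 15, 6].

Finding inversions in [1, 1, 9, 5, 15, 6]:

(2, 3): arr[2]=9 > arr[3]=5
(2, 5): arr[2]=9 > arr[5]=6
(4, 5): arr[4]=15 > arr[5]=6

Total inversions: 3

The array has 3 inversion(s): (2,3), (2,5), (4,5). Each pair (i,j) satisfies i < j and arr[i] > arr[j].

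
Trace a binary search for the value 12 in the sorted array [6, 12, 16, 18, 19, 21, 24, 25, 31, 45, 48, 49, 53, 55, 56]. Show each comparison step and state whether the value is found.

Binary search for 12 in [6, 12, 16, 18, 19, 21, 24, 25, 31, 45, 48, 49, 53, 55, 56]:

lo=0, hi=14, mid=7, arr[mid]=25 -> 25 > 12, search left half
lo=0, hi=6, mid=3, arr[mid]=18 -> 18 > 12, search left half
lo=0, hi=2, mid=1, arr[mid]=12 -> Found target at index 1!

Binary search finds 12 at index 1 after 3 comparisons. The search repeatedly halves the search space by comparing with the middle element.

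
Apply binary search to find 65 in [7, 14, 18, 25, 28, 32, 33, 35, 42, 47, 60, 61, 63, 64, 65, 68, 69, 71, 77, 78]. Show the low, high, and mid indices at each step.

Binary search for 65 in [7, 14, 18, 25, 28, 32, 33, 35, 42, 47, 60, 61, 63, 64, 65, 68, 69, 71, 77, 78]:

lo=0, hi=19, mid=9, arr[mid]=47 -> 47 < 65, search right half
lo=10, hi=19, mid=14, arr[mid]=65 -> Found target at index 14!

Binary search finds 65 at index 14 after 2 comparisons. The search repeatedly halves the search space by comparing with the middle element.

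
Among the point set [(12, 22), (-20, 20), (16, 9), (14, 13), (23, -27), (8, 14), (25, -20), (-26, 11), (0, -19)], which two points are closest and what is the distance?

Computing all pairwise distances among 9 points:

d((12, 22), (-20, 20)) = 32.0624
d((12, 22), (16, 9)) = 13.6015
d((12, 22), (14, 13)) = 9.2195
d((12, 22), (23, -27)) = 50.2195
d((12, 22), (8, 14)) = 8.9443
d((12, 22), (25, -20)) = 43.9659
d((12, 22), (-26, 11)) = 39.5601
d((12, 22), (0, -19)) = 42.72
d((-20, 20), (16, 9)) = 37.6431
d((-20, 20), (14, 13)) = 34.7131
d((-20, 20), (23, -27)) = 63.7024
d((-20, 20), (8, 14)) = 28.6356
d((-20, 20), (25, -20)) = 60.208
d((-20, 20), (-26, 11)) = 10.8167
d((-20, 20), (0, -19)) = 43.8292
d((16, 9), (14, 13)) = 4.4721 <-- minimum
d((16, 9), (23, -27)) = 36.6742
d((16, 9), (8, 14)) = 9.434
d((16, 9), (25, -20)) = 30.3645
d((16, 9), (-26, 11)) = 42.0476
d((16, 9), (0, -19)) = 32.249
d((14, 13), (23, -27)) = 41.0
d((14, 13), (8, 14)) = 6.0828
d((14, 13), (25, -20)) = 34.7851
d((14, 13), (-26, 11)) = 40.05
d((14, 13), (0, -19)) = 34.9285
d((23, -27), (8, 14)) = 43.6578
d((23, -27), (25, -20)) = 7.2801
d((23, -27), (-26, 11)) = 62.0081
d((23, -27), (0, -19)) = 24.3516
d((8, 14), (25, -20)) = 38.0132
d((8, 14), (-26, 11)) = 34.1321
d((8, 14), (0, -19)) = 33.9559
d((25, -20), (-26, 11)) = 59.6825
d((25, -20), (0, -19)) = 25.02
d((-26, 11), (0, -19)) = 39.6989

Closest pair: (16, 9) and (14, 13) with distance 4.4721

The closest pair is (16, 9) and (14, 13) with Euclidean distance 4.4721. For 9 points, brute-force pairwise comparison is shown above. For large n, the divide-and-conquer algorithm (sort by x, recurse on halves, check the dividing strip) achieves O(n log n).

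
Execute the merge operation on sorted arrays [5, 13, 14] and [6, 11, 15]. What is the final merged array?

Merging process:

Compare 5 vs 6: take 5 from left. Merged: [5]
Compare 13 vs 6: take 6 from right. Merged: [5, 6]
Compare 13 vs 11: take 11 from right. Merged: [5, 6, 11]
Compare 13 vs 15: take 13 from left. Merged: [5, 6, 11, 13]
Compare 14 vs 15: take 14 from left. Merged: [5, 6, 11, 13, 14]
Append remaining from right: [15]. Merged: [5, 6, 11, 13, 14, 15]

Final merged array: [5, 6, 11, 13, 14, 15]
Total comparisons: 5

The merged array is [5, 6, 11, 13, 14, 15], requiring 5 comparisons. The merge step runs in O(n) time where n is the total number of elements.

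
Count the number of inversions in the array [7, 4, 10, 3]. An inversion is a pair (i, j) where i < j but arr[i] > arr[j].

Finding inversions in [7, 4, 10, 3]:

(0, 1): arr[0]=7 > arr[1]=4
(0, 3): arr[0]=7 > arr[3]=3
(1, 3): arr[1]=4 > arr[3]=3
(2, 3): arr[2]=10 > arr[3]=3

Total inversions: 4

The array has 4 inversion(s): (0,1), (0,3), (1,3), (2,3). Each pair (i,j) satisfies i < j and arr[i] > arr[j].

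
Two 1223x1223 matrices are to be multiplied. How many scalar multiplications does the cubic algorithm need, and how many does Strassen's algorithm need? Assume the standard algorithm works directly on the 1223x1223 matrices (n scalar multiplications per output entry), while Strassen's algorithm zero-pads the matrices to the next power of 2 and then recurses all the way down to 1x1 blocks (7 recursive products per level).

Matrix multiplication for 1223x1223 matrices:

Strassen's algorithm requires power-of-2 dimensions. Pad 1223x1223 to 2048x2048 (next power of 2).

Standard algorithm: 1223^3 = 1829276567 multiplications
Strassen's algorithm: 7^(log2(2048)) = 7^11 = 1977326743 multiplications
Difference: 1829276567 - 1977326743 = -148050176 (Strassen uses MORE here due to padding overhead — for small or just-over-power-of-2 n, padding can outweigh the per-level savings)

Standard: 1829276567 multiplications (1223^3). Strassen: 1977326743 multiplications (7^11, after padding to 2048x2048). Strassen reduces 8 recursive multiplications to 7 at each level.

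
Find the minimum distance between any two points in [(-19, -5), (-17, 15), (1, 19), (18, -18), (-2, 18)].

Computing all pairwise distances among 5 points:

d((-19, -5), (-17, 15)) = 20.0998
d((-19, -5), (1, 19)) = 31.241
d((-19, -5), (18, -18)) = 39.2173
d((-19, -5), (-2, 18)) = 28.6007
d((-17, 15), (1, 19)) = 18.4391
d((-17, 15), (18, -18)) = 48.1041
d((-17, 15), (-2, 18)) = 15.2971
d((1, 19), (18, -18)) = 40.7185
d((1, 19), (-2, 18)) = 3.1623 <-- minimum
d((18, -18), (-2, 18)) = 41.1825

Closest pair: (1, 19) and (-2, 18) with distance 3.1623

The closest pair is (1, 19) and (-2, 18) with Euclidean distance 3.1623. For 5 points, brute-force pairwise comparison is shown above. For large n, the divide-and-conquer algorithm (sort by x, recurse on halves, check the dividing strip) achieves O(n log n).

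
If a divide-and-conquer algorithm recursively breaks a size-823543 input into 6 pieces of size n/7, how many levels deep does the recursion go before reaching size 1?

For divide and conquer with division factor 7:

Problem sizes at each level:
Level 0: 823543
Level 1: 117649
Level 2: 16807
Level 3: 2401
Level 4: 343
Level 5: 49
Level 6: 7
Level 7: 1

The root is level 0 and the size-1 base case is level 7 (the tree spans levels 0 through 7, i.e. 8 levels counting the root), so the depth is the number of divisions: log_7(823543) = 7

The recursion tree depth is log_7(823543) = 7. At each level, the problem size is divided by 7, so it takes 7 divisions to reduce to a base case of size 1. The algorithm makes 6 recursive calls at each level.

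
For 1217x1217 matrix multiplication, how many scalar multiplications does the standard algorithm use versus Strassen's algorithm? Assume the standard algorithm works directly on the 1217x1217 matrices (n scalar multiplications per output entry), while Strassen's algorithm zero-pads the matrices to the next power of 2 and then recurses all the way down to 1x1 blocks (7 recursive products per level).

Matrix multiplication for 1217x1217 matrices:

Strassen's algorithm requires power-of-2 dimensions. Pad 1217x1217 to 2048x2048 (next power of 2).

Standard algorithm: 1217^3 = 1802485313 multiplications
Strassen's algorithm: 7^(log2(2048)) = 7^11 = 1977326743 multiplications
Difference: 1802485313 - 1977326743 = -174841430 (Strassen uses MORE here due to padding overhead — for small or just-over-power-of-2 n, padding can outweigh the per-level savings)

Standard: 1802485313 multiplications (1217^3). Strassen: 1977326743 multiplications (7^11, after padding to 2048x2048). Strassen reduces 8 recursive multiplications to 7 at each level.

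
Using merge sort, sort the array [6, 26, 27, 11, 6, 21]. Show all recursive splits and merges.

Merge sort trace:

Split: [6, 26, 27, 11, 6, 21] -> [6, 26, 27] and [11, 6, 21]
  Split: [6, 26, 27] -> [6] and [26, 27]
    Split: [26, 27] -> [26] and [27]
    Merge: [26] + [27] -> [26, 27]
  Merge: [6] + [26, 27] -> [6, 26, 27]
  Split: [11, 6, 21] -> [11] and [6, 21]
    Split: [6, 21] -> [6] and [21]
    Merge: [6] + [21] -> [6, 21]
  Merge: [11] + [6, 21] -> [6, 11, 21]
Merge: [6, 26, 27] + [6, 11, 21] -> [6, 6, 11, 21, 26, 27]

Final sorted array: [6, 6, 11, 21, 26, 27]

The merge sort proceeds by recursively splitting the array and merging sorted halves.
After all merges, the sorted array is [6, 6, 11, 21, 26, 27].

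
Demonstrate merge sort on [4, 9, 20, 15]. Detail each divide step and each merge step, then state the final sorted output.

Merge sort trace:

Split: [4, 9, 20, 15] -> [4, 9] and [20, 15]
  Split: [4, 9] -> [4] and [9]
  Merge: [4] + [9] -> [4, 9]
  Split: [20, 15] -> [20] and [15]
  Merge: [20] + [15] -> [15, 20]
Merge: [4, 9] + [15, 20] -> [4, 9, 15, 20]

Final sorted array: [4, 9, 15, 20]

The merge sort proceeds by recursively splitting the array and merging sorted halves.
After all merges, the sorted array is [4, 9, 15, 20].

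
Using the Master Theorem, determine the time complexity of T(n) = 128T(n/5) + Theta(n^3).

Master Theorem for T(n) = 128T(n/5) + O(n^3):

a = 128, b = 5, c = 3
log_b(a) = log_5(128) = 3.0147

Case 1: c = 3 < log_5(128) = 3.0147
T(n) = O(n^(log_5 128))

For T(n) = 128T(n/5) + O(n^3): log_5(128) = 3.0147. This is Case 1 of the Master Theorem (c < log_b(a), work dominated by leaves), giving O(n^(log_5 128)).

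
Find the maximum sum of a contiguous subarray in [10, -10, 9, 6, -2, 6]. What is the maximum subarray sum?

Using Kadane's algorithm on [10, -10, 9, 6, -2, 6]:

Scanning through the array:
Position 1 (value -10): max_ending_here = 0, max_so_far = 10
Position 2 (value 9): max_ending_here = 9, max_so_far = 10
Position 3 (value 6): max_ending_here = 15, max_so_far = 15
Position 4 (value -2): max_ending_here = 13, max_so_far = 15
Position 5 (value 6): max_ending_here = 19, max_so_far = 19

Maximum subarray: [10, -10, 9, 6, -2, 6]
Maximum sum: 19

The maximum subarray is [10, -10, 9, 6, -2, 6] with sum 19. This subarray runs from index 0 to index 5.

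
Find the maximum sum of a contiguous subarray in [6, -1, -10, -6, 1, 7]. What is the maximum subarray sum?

Using Kadane's algorithm on [6, -1, -10, -6, 1, 7]:

Scanning through the array:
Position 1 (value -1): max_ending_here = 5, max_so_far = 6
Position 2 (value -10): max_ending_here = -5, max_so_far = 6
Position 3 (value -6): max_ending_here = -6, max_so_far = 6
Position 4 (value 1): max_ending_here = 1, max_so_far = 6
Position 5 (value 7): max_ending_here = 8, max_so_far = 8

Maximum subarray: [1, 7]
Maximum sum: 8

The maximum subarray is [1, 7] with sum 8. This subarray runs from index 4 to index 5.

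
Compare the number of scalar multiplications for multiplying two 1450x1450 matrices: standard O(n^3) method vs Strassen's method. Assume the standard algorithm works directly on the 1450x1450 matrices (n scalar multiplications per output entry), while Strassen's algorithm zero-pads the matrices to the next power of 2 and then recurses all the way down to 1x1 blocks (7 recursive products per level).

Matrix multiplication for 1450x1450 matrices:

Strassen's algorithm requires power-of-2 dimensions. Pad 1450x1450 to 2048x2048 (next power of 2).

Standard algorithm: 1450^3 = 3048625000 multiplications
Strassen's algorithm: 7^(log2(2048)) = 7^11 = 1977326743 multiplications
Savings: 3048625000 - 1977326743 = 1071298257 multiplications

Standard: 3048625000 multiplications (1450^3). Strassen: 1977326743 multiplications (7^11, after padding to 2048x2048). Strassen reduces 8 recursive multiplications to 7 at each level.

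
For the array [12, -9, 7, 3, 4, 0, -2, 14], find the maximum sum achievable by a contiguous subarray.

Using Kadane's algorithm on [12, -9, 7, 3, 4, 0, -2, 14]:

Scanning through the array:
Position 1 (value -9): max_ending_here = 3, max_so_far = 12
Position 2 (value 7): max_ending_here = 10, max_so_far = 12
Position 3 (value 3): max_ending_here = 13, max_so_far = 13
Position 4 (value 4): max_ending_here = 17, max_so_far = 17
Position 5 (value 0): max_ending_here = 17, max_so_far = 17
Position 6 (value -2): max_ending_here = 15, max_so_far = 17
Position 7 (value 14): max_ending_here = 29, max_so_far = 29

Maximum subarray: [12, -9, 7, 3, 4, 0, -2, 14]
Maximum sum: 29

The maximum subarray is [12, -9, 7, 3, 4, 0, -2, 14] with sum 29. This subarray runs from index 0 to index 7.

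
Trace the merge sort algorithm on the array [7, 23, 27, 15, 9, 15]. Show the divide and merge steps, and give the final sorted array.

Merge sort trace:

Split: [7, 23, 27, 15, 9, 15] -> [7, 23, 27] and [15, 9, 15]
  Split: [7, 23, 27] -> [7] and [23, 27]
    Split: [23, 27] -> [23] and [27]
    Merge: [23] + [27] -> [23, 27]
  Merge: [7] + [23, 27] -> [7, 23, 27]
  Split: [15, 9, 15] -> [15] and [9, 15]
    Split: [9, 15] -> [9] and [15]
    Merge: [9] + [15] -> [9, 15]
  Merge: [15] + [9, 15] -> [9, 15, 15]
Merge: [7, 23, 27] + [9, 15, 15] -> [7, 9, 15, 15, 23, 27]

Final sorted array: [7, 9, 15, 15, 23, 27]

The merge sort proceeds by recursively splitting the array and merging sorted halves.
After all merges, the sorted array is [7, 9, 15, 15, 23, 27].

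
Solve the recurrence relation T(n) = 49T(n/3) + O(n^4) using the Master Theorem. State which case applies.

Master Theorem for T(n) = 49T(n/3) + O(n^4):

a = 49, b = 3, c = 4
log_b(a) = log_3(49) = 3.5425

Case 3: c = 4 > log_3(49) = 3.5425
T(n) = O(n^4) = O(n^4)

For T(n) = 49T(n/3) + O(n^4): log_3(49) = 3.5425. This is Case 3 of the Master Theorem (c > log_b(a), work dominated by root), giving O(n^4).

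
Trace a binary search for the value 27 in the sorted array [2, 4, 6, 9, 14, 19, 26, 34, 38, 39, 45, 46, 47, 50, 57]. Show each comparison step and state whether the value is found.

Binary search for 27 in [2, 4, 6, 9, 14, 19, 26, 34, 38, 39, 45, 46, 47, 50, 57]:

lo=0, hi=14, mid=7, arr[mid]=34 -> 34 > 27, search left half
lo=0, hi=6, mid=3, arr[mid]=9 -> 9 < 27, search right half
lo=4, hi=6, mid=5, arr[mid]=19 -> 19 < 27, search right half
lo=6, hi=6, mid=6, arr[mid]=26 -> 26 < 27, search right half
lo=7 > hi=6, target 27 not found

Binary search determines that 27 is not in the array after 4 comparisons. The search space was exhausted without finding the target.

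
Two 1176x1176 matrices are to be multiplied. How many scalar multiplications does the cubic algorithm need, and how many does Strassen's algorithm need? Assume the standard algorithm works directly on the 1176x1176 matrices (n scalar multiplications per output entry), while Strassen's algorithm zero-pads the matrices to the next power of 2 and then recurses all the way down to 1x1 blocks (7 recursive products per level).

Matrix multiplication for 1176x1176 matrices:

Strassen's algorithm requires power-of-2 dimensions. Pad 1176x1176 to 2048x2048 (next power of 2).

Standard algorithm: 1176^3 = 1626379776 multiplications
Strassen's algorithm: 7^(log2(2048)) = 7^11 = 1977326743 multiplications
Difference: 1626379776 - 1977326743 = -350946967 (Strassen uses MORE here due to padding overhead — for small or just-over-power-of-2 n, padding can outweigh the per-level savings)

Standard: 1626379776 multiplications (1176^3). Strassen: 1977326743 multiplications (7^11, after padding to 2048x2048). Strassen reduces 8 recursive multiplications to 7 at each level.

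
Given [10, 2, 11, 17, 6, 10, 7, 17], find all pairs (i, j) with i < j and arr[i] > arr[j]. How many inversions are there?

Finding inversions in [10, 2, 11, 17, 6, 10, 7, 17]:

(0, 1): arr[0]=10 > arr[1]=2
(0, 4): arr[0]=10 > arr[4]=6
(0, 6): arr[0]=10 > arr[6]=7
(2, 4): arr[2]=11 > arr[4]=6
(2, 5): arr[2]=11 > arr[5]=10
(2, 6): arr[2]=11 > arr[6]=7
(3, 4): arr[3]=17 > arr[4]=6
(3, 5): arr[3]=17 > arr[5]=10
(3, 6): arr[3]=17 > arr[6]=7
(5, 6): arr[5]=10 > arr[6]=7

Total inversions: 10

The array has 10 inversion(s): (0,1), (0,4), (0,6), (2,4), (2,5), (2,6), (3,4), (3,5), (3,6), (5,6). Each pair (i,j) satisfies i < j and arr[i] > arr[j].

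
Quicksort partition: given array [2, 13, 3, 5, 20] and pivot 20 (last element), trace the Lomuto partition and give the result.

Lomuto partition with pivot = 20:

Initial array: [2, 13, 3, 5, 20]

arr[0]=2 <= 20: swap with position 0, array becomes [2, 13, 3, 5, 20]
arr[1]=13 <= 20: swap with position 1, array becomes [2, 13, 3, 5, 20]
arr[2]=3 <= 20: swap with position 2, array becomes [2, 13, 3, 5, 20]
arr[3]=5 <= 20: swap with position 3, array becomes [2, 13, 3, 5, 20]

Place pivot at position 4: [2, 13, 3, 5, 20]
Pivot position: 4

After partitioning with pivot 20, the array becomes [2, 13, 3, 5, 20]. The pivot is placed at index 4. All elements to the left of the pivot are <= 20, and all elements to the right are > 20.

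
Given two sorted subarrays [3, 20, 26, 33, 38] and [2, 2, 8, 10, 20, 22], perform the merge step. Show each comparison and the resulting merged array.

Merging process:

Compare 3 vs 2: take 2 from right. Merged: [2]
Compare 3 vs 2: take 2 from right. Merged: [2, 2]
Compare 3 vs 8: take 3 from left. Merged: [2, 2, 3]
Compare 20 vs 8: take 8 from right. Merged: [2, 2, 3, 8]
Compare 20 vs 10: take 10 from right. Merged: [2, 2, 3, 8, 10]
Compare 20 vs 20: take 20 from left. Merged: [2, 2, 3, 8, 10, 20]
Compare 26 vs 20: take 20 from right. Merged: [2, 2, 3, 8, 10, 20, 20]
Compare 26 vs 22: take 22 from right. Merged: [2, 2, 3, 8, 10, 20, 20, 22]
Append remaining from left: [26, 33, 38]. Merged: [2, 2, 3, 8, 10, 20, 20, 22, 26, 33, 38]

Final merged array: [2, 2, 3, 8, 10, 20, 20, 22, 26, 33, 38]
Total comparisons: 8

The merged array is [2, 2, 3, 8, 10, 20, 20, 22, 26, 33, 38], requiring 8 comparisons. The merge step runs in O(n) time where n is the total number of elements.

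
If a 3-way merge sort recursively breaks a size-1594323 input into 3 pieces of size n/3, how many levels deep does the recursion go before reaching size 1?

For divide and conquer with division factor 3:

Problem sizes at each level:
Level 0: 1594323
Level 1: 531441
Level 2: 177147
Level 3: 59049
Level 4: 19683
Level 5: 6561
Level 6: 2187
Level 7: 729
Level 8: 243
Level 9: 81
Level 10: 27
Level 11: 9
Level 12: 3
Level 13: 1

The root is level 0 and the size-1 base case is level 13 (the tree spans levels 0 through 13, i.e. 14 levels counting the root), so the depth is the number of divisions: log_3(1594323) = 13

The recursion tree depth is log_3(1594323) = 13. At each level, the problem size is divided by 3, so it takes 13 divisions to reduce to a base case of size 1. The algorithm makes 3 recursive calls at each level.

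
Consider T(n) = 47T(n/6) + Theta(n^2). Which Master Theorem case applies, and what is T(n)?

Master Theorem for T(n) = 47T(n/6) + O(n^2):

a = 47, b = 6, c = 2
log_b(a) = log_6(47) = 2.1488

Case 1: c = 2 < log_6(47) = 2.1488
T(n) = O(n^(log_6 47))

For T(n) = 47T(n/6) + O(n^2): log_6(47) = 2.1488. This is Case 1 of the Master Theorem (c < log_b(a), work dominated by leaves), giving O(n^(log_6 47)).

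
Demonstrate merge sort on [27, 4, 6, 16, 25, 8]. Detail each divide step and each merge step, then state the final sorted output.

Merge sort trace:

Split: [27, 4, 6, 16, 25, 8] -> [27, 4, 6] and [16, 25, 8]
  Split: [27, 4, 6] -> [27] and [4, 6]
    Split: [4, 6] -> [4] and [6]
    Merge: [4] + [6] -> [4, 6]
  Merge: [27] + [4, 6] -> [4, 6, 27]
  Split: [16, 25, 8] -> [16] and [25, 8]
    Split: [25, 8] -> [25] and [8]
    Merge: [25] + [8] -> [8, 25]
  Merge: [16] + [8, 25] -> [8, 16, 25]
Merge: [4, 6, 27] + [8, 16, 25] -> [4, 6, 8, 16, 25, 27]

Final sorted array: [4, 6, 8, 16, 25, 27]

The merge sort proceeds by recursively splitting the array and merging sorted halves.
After all merges, the sorted array is [4, 6, 8, 16, 25, 27].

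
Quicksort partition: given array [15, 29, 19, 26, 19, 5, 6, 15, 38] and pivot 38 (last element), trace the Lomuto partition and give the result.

Lomuto partition with pivot = 38:

Initial array: [15, 29, 19, 26, 19, 5, 6, 15, 38]

arr[0]=15 <= 38: swap with position 0, array becomes [15, 29, 19, 26, 19, 5, 6, 15, 38]
arr[1]=29 <= 38: swap with position 1, array becomes [15, 29, 19, 26, 19, 5, 6, 15, 38]
arr[2]=19 <= 38: swap with position 2, array becomes [15, 29, 19, 26, 19, 5, 6, 15, 38]
arr[3]=26 <= 38: swap with position 3, array becomes [15, 29, 19, 26, 19, 5, 6, 15, 38]
arr[4]=19 <= 38: swap with position 4, array becomes [15, 29, 19, 26, 19, 5, 6, 15, 38]
arr[5]=5 <= 38: swap with position 5, array becomes [15, 29, 19, 26, 19, 5, 6, 15, 38]
arr[6]=6 <= 38: swap with position 6, array becomes [15, 29, 19, 26, 19, 5, 6, 15, 38]
arr[7]=15 <= 38: swap with position 7, array becomes [15, 29, 19, 26, 19, 5, 6, 15, 38]

Place pivot at position 8: [15, 29, 19, 26, 19, 5, 6, 15, 38]
Pivot position: 8

After partitioning with pivot 38, the array becomes [15, 29, 19, 26, 19, 5, 6, 15, 38]. The pivot is placed at index 8. All elements to the left of the pivot are <= 38, and all elements to the right are > 38.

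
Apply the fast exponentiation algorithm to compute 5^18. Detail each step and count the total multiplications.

Computing 5^18 by squaring (build up from 5^1; each line after the first costs one multiplication):

5^1 = 5
5^2 = (5^1)^2 = 5^2 = 25
5^4 = (5^2)^2 = 25^2 = 625
5^8 = (5^4)^2 = 625^2 = 390625
5^9 = 5 * 5^8 = 5 * 390625 = 1953125
5^18 = (5^9)^2 = 1953125^2 = 3814697265625

Result: 3814697265625
Multiplications needed: 5 (5 lines after 5^1)

5^18 = 3814697265625. Using exponentiation by squaring, this requires 5 multiplications. The key idea: if the exponent is even, square the half-power; if odd, multiply by the base once.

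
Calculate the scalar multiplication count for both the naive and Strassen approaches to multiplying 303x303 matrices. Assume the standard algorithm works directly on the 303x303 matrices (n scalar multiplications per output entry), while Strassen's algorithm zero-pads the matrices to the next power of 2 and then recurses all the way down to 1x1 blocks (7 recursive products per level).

Matrix multiplication for 303x303 matrices:

Strassen's algorithm requires power-of-2 dimensions. Pad 303x303 to 512x512 (next power of 2).

Standard algorithm: 303^3 = 27818127 multiplications
Strassen's algorithm: 7^(log2(512)) = 7^9 = 40353607 multiplications
Difference: 27818127 - 40353607 = -12535480 (Strassen uses MORE here due to padding overhead — for small or just-over-power-of-2 n, padding can outweigh the per-level savings)

Standard: 27818127 multiplications (303^3). Strassen: 40353607 multiplications (7^9, after padding to 512x512). Strassen reduces 8 recursive multiplications to 7 at each level.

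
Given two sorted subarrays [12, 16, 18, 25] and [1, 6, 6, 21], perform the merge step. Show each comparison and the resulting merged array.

Merging process:

Compare 12 vs 1: take 1 from right. Merged: [1]
Compare 12 vs 6: take 6 from right. Merged: [1, 6]
Compare 12 vs 6: take 6 from right. Merged: [1, 6, 6]
Compare 12 vs 21: take 12 from left. Merged: [1, 6, 6, 12]
Compare 16 vs 21: take 16 from left. Merged: [1, 6, 6, 12, 16]
Compare 18 vs 21: take 18 from left. Merged: [1, 6, 6, 12, 16, 18]
Compare 25 vs 21: take 21 from right. Merged: [1, 6, 6, 12, 16, 18, 21]
Append remaining from left: [25]. Merged: [1, 6, 6, 12, 16, 18, 21, 25]

Final merged array: [1, 6, 6, 12, 16, 18, 21, 25]
Total comparisons: 7

The merged array is [1, 6, 6, 12, 16, 18, 21, 25], requiring 7 comparisons. The merge step runs in O(n) time where n is the total number of elements.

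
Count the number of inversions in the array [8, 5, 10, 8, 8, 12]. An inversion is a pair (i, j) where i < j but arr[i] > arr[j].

Finding inversions in [8, 5, 10, 8, 8, 12]:

(0, 1): arr[0]=8 > arr[1]=5
(2, 3): arr[2]=10 > arr[3]=8
(2, 4): arr[2]=10 > arr[4]=8

Total inversions: 3

The array has 3 inversion(s): (0,1), (2,3), (2,4). Each pair (i,j) satisfies i < j and arr[i] > arr[j].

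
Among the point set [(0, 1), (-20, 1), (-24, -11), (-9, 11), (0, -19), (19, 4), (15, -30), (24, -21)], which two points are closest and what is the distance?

Computing all pairwise distances among 8 points:

d((0, 1), (-20, 1)) = 20.0
d((0, 1), (-24, -11)) = 26.8328
d((0, 1), (-9, 11)) = 13.4536
d((0, 1), (0, -19)) = 20.0
d((0, 1), (19, 4)) = 19.2354
d((0, 1), (15, -30)) = 34.4384
d((0, 1), (24, -21)) = 32.5576
d((-20, 1), (-24, -11)) = 12.6491 <-- minimum
d((-20, 1), (-9, 11)) = 14.8661
d((-20, 1), (0, -19)) = 28.2843
d((-20, 1), (19, 4)) = 39.1152
d((-20, 1), (15, -30)) = 46.7547
d((-20, 1), (24, -21)) = 49.1935
d((-24, -11), (-9, 11)) = 26.6271
d((-24, -11), (0, -19)) = 25.2982
d((-24, -11), (19, 4)) = 45.5412
d((-24, -11), (15, -30)) = 43.382
d((-24, -11), (24, -21)) = 49.0306
d((-9, 11), (0, -19)) = 31.3209
d((-9, 11), (19, 4)) = 28.8617
d((-9, 11), (15, -30)) = 47.5079
d((-9, 11), (24, -21)) = 45.9674
d((0, -19), (19, 4)) = 29.8329
d((0, -19), (15, -30)) = 18.6011
d((0, -19), (24, -21)) = 24.0832
d((19, 4), (15, -30)) = 34.2345
d((19, 4), (24, -21)) = 25.4951
d((15, -30), (24, -21)) = 12.7279

Closest pair: (-20, 1) and (-24, -11) with distance 12.6491

The closest pair is (-20, 1) and (-24, -11) with Euclidean distance 12.6491. For 8 points, brute-force pairwise comparison is shown above. For large n, the divide-and-conquer algorithm (sort by x, recurse on halves, check the dividing strip) achieves O(n log n).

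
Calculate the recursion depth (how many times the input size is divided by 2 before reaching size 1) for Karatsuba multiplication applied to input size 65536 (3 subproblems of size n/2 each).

For divide and conquer with division factor 2:

Problem sizes at each level:
Level 0: 65536
Level 1: 32768
Level 2: 16384
Level 3: 8192
Level 4: 4096
Level 5: 2048
Level 6: 1024
Level 7: 512
Level 8: 256
Level 9: 128
Level 10: 64
Level 11: 32
Level 12: 16
Level 13: 8
Level 14: 4
Level 15: 2
Level 16: 1

The root is level 0 and the size-1 base case is level 16 (the tree spans levels 0 through 16, i.e. 17 levels counting the root), so the depth is the number of divisions: log_2(65536) = 16

The recursion tree depth is log_2(65536) = 16. At each level, the problem size is divided by 2, so it takes 16 divisions to reduce to a base case of size 1. The algorithm makes 3 recursive calls at each level.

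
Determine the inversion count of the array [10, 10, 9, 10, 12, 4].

Finding inversions in [10, 10, 9, 10, 12, 4]:

(0, 2): arr[0]=10 > arr[2]=9
(0, 5): arr[0]=10 > arr[5]=4
(1, 2): arr[1]=10 > arr[2]=9
(1, 5): arr[1]=10 > arr[5]=4
(2, 5): arr[2]=9 > arr[5]=4
(3, 5): arr[3]=10 > arr[5]=4
(4, 5): arr[4]=12 > arr[5]=4

Total inversions: 7

The array has 7 inversion(s): (0,2), (0,5), (1,2), (1,5), (2,5), (3,5), (4,5). Each pair (i,j) satisfies i < j and arr[i] > arr[j].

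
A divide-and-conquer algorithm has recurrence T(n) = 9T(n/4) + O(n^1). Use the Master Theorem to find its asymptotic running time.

Master Theorem for T(n) = 9T(n/4) + O(n^1):

a = 9, b = 4, c = 1
log_b(a) = log_4(9) = 1.5850

Case 1: c = 1 < log_4(9) = 1.5850
T(n) = O(n^(log_4 9))

For T(n) = 9T(n/4) + O(n^1): log_4(9) = 1.5850. This is Case 1 of the Master Theorem (c < log_b(a), work dominated by leaves), giving O(n^(log_4 9)).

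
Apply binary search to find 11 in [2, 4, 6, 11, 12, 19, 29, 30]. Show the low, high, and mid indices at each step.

Binary search for 11 in [2, 4, 6, 11, 12, 19, 29, 30]:

lo=0, hi=7, mid=3, arr[mid]=11 -> Found target at index 3!

Binary search finds 11 at index 3 after 1 comparisons. The search repeatedly halves the search space by comparing with the middle element.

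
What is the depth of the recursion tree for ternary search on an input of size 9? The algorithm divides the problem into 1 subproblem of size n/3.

For divide and conquer with division factor 3:

Problem sizes at each level:
Level 0: 9
Level 1: 3
Level 2: 1

The root is level 0 and the size-1 base case is level 2 (the tree spans levels 0 through 2, i.e. 3 levels counting the root), so the depth is the number of divisions: log_3(9) = 2

The recursion tree depth is log_3(9) = 2. At each level, the problem size is divided by 3, so it takes 2 divisions to reduce to a base case of size 1. The algorithm makes 1 recursive call at each level.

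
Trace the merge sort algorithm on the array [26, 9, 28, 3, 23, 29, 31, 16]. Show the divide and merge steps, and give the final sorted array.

Merge sort trace:

Split: [26, 9, 28, 3, 23, 29, 31, 16] -> [26, 9, 28, 3] and [23, 29, 31, 16]
  Split: [26, 9, 28, 3] -> [26, 9] and [28, 3]
    Split: [26, 9] -> [26] and [9]
    Merge: [26] + [9] -> [9, 26]
    Split: [28, 3] -> [28] and [3]
    Merge: [28] + [3] -> [3, 28]
  Merge: [9, 26] + [3, 28] -> [3, 9, 26, 28]
  Split: [23, 29, 31, 16] -> [23, 29] and [31, 16]
    Split: [23, 29] -> [23] and [29]
    Merge: [23] + [29] -> [23, 29]
    Split: [31, 16] -> [31] and [16]
    Merge: [31] + [16] -> [16, 31]
  Merge: [23, 29] + [16, 31] -> [16, 23, 29, 31]
Merge: [3, 9, 26, 28] + [16, 23, 29, 31] -> [3, 9, 16, 23, 26, 28, 29, 31]

Final sorted array: [3, 9, 16, 23, 26, 28, 29, 31]

The merge sort proceeds by recursively splitting the array and merging sorted halves.
After all merges, the sorted array is [3, 9, 16, 23, 26, 28, 29, 31].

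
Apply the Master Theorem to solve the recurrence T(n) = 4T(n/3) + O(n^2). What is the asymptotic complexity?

Master Theorem for T(n) = 4T(n/3) + O(n^2):

a = 4, b = 3, c = 2
log_b(a) = log_3(4) = 1.2619

Case 3: c = 2 > log_3(4) = 1.2619
T(n) = O(n^2) = O(n^2)

For T(n) = 4T(n/3) + O(n^2): log_3(4) = 1.2619. This is Case 3 of the Master Theorem (c > log_b(a), work dominated by root), giving O(n^2).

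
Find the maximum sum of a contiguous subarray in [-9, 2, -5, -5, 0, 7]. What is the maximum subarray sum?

Using Kadane's algorithm on [-9, 2, -5, -5, 0, 7]:

Scanning through the array:
Position 1 (value 2): max_ending_here = 2, max_so_far = 2
Position 2 (value -5): max_ending_here = -3, max_so_far = 2
Position 3 (value -5): max_ending_here = -5, max_so_far = 2
Position 4 (value 0): max_ending_here = 0, max_so_far = 2
Position 5 (value 7): max_ending_here = 7, max_so_far = 7

Maximum subarray: [0, 7]
Maximum sum: 7

The maximum subarray is [0, 7] with sum 7. This subarray runs from index 4 to index 5.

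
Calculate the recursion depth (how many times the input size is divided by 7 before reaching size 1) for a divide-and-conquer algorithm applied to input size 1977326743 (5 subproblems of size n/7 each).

For divide and conquer with division factor 7:

Problem sizes at each level:
Level 0: 1977326743
Level 1: 282475249
Level 2: 40353607
Level 3: 5764801
Level 4: 823543
Level 5: 117649
Level 6: 16807
Level 7: 2401
Level 8: 343
Level 9: 49
Level 10: 7
Level 11: 1

The root is level 0 and the size-1 base case is level 11 (the tree spans levels 0 through 11, i.e. 12 levels counting the root), so the depth is the number of divisions: log_7(1977326743) = 11

The recursion tree depth is log_7(1977326743) = 11. At each level, the problem size is divided by 7, so it takes 11 divisions to reduce to a base case of size 1. The algorithm makes 5 recursive calls at each level.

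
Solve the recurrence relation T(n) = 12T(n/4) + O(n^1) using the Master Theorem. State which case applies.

Master Theorem for T(n) = 12T(n/4) + O(n^1):

a = 12, b = 4, c = 1
log_b(a) = log_4(12) = 1.7925

Case 1: c = 1 < log_4(12) = 1.7925
T(n) = O(n^(log_4 12))

For T(n) = 12T(n/4) + O(n^1): log_4(12) = 1.7925. This is Case 1 of the Master Theorem (c < log_b(a), work dominated by leaves), giving O(n^(log_4 12)).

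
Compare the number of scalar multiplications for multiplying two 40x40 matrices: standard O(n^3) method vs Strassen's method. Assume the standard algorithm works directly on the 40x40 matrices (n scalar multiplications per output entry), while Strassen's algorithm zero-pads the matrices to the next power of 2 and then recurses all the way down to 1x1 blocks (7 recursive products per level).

Matrix multiplication for 40x40 matrices:

Strassen's algorithm requires power-of-2 dimensions. Pad 40x40 to 64x64 (next power of 2).

Standard algorithm: 40^3 = 64000 multiplications
Strassen's algorithm: 7^(log2(64)) = 7^6 = 117649 multiplications
Difference: 64000 - 117649 = -53649 (Strassen uses MORE here due to padding overhead — for small or just-over-power-of-2 n, padding can outweigh the per-level savings)

Standard: 64000 multiplications (40^3). Strassen: 117649 multiplications (7^6, after padding to 64x64). Strassen reduces 8 recursive multiplications to 7 at each level.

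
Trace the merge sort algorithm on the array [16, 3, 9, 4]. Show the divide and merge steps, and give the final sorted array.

Merge sort trace:

Split: [16, 3, 9, 4] -> [16, 3] and [9, 4]
  Split: [16, 3] -> [16] and [3]
  Merge: [16] + [3] -> [3, 16]
  Split: [9, 4] -> [9] and [4]
  Merge: [9] + [4] -> [4, 9]
Merge: [3, 16] + [4, 9] -> [3, 4, 9, 16]

Final sorted array: [3, 4, 9, 16]

The merge sort proceeds by recursively splitting the array and merging sorted halves.
After all merges, the sorted array is [3, 4, 9, 16].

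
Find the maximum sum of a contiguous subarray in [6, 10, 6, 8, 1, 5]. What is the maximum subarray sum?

Using Kadane's algorithm on [6, 10, 6, 8, 1, 5]:

Scanning through the array:
Position 1 (value 10): max_ending_here = 16, max_so_far = 16
Position 2 (value 6): max_ending_here = 22, max_so_far = 22
Position 3 (value 8): max_ending_here = 30, max_so_far = 30
Position 4 (value 1): max_ending_here = 31, max_so_far = 31
Position 5 (value 5): max_ending_here = 36, max_so_far = 36

Maximum subarray: [6, 10, 6, 8, 1, 5]
Maximum sum: 36

The maximum subarray is [6, 10, 6, 8, 1, 5] with sum 36. This subarray runs from index 0 to index 5.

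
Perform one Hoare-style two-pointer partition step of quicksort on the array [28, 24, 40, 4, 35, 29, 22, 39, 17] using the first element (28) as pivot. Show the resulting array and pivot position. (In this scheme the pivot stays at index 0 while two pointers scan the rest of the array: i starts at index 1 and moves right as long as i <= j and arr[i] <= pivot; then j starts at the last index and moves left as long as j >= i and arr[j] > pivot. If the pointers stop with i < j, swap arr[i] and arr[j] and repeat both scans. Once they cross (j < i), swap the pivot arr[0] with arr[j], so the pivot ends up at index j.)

Hoare-style two-pointer partition with pivot = 28:

Initial array: [28, 24, 40, 4, 35, 29, 22, 39, 17]

Pointers start at i = 1, j = 8.
i stops at index 2 (arr[2]=40 > 28), j stops at index 8 (arr[8]=17 <= 28): swap arr[2] and arr[8], array becomes [28, 24, 17, 4, 35, 29, 22, 39, 40]
i stops at index 4 (arr[4]=35 > 28), j stops at index 6 (arr[6]=22 <= 28): swap arr[4] and arr[6], array becomes [28, 24, 17, 4, 22, 29, 35, 39, 40]
i ends at 5, j ends at 4: the pointers have crossed (j < i), so scanning stops.

Swap pivot arr[0] with arr[4] to place pivot at position 4: [22, 24, 17, 4, 28, 29, 35, 39, 40]
Pivot position: 4

After partitioning with pivot 28, the array becomes [22, 24, 17, 4, 28, 29, 35, 39, 40]. The pivot is placed at index 4. All elements to the left of the pivot are <= 28, and all elements to the right are > 28.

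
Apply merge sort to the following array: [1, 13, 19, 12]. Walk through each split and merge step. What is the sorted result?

Merge sort trace:

Split: [1, 13, 19, 12] -> [1, 13] and [19, 12]
  Split: [1, 13] -> [1] and [13]
  Merge: [1] + [13] -> [1, 13]
  Split: [19, 12] -> [19] and [12]
  Merge: [19] + [12] -> [12, 19]
Merge: [1, 13] + [12, 19] -> [1, 12, 13, 19]

Final sorted array: [1, 12, 13, 19]

The merge sort proceeds by recursively splitting the array and merging sorted halves.
After all merges, the sorted array is [1, 12, 13, 19].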